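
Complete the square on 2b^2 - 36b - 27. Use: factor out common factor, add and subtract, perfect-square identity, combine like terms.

2(b - 9)^2 - 189

2b^2 - 36b - 27
= 2(b^2 - 18b) - 27    [factor out 2 from the b-terms]
= 2(b^2 - 18b + 81 - 81) - 27    [add and subtract 81 inside the bracket]
= 2(b - 9)^2 - 162 - 27    [perfect-square identity]
= 2(b - 9)^2 - 189    [combine constants]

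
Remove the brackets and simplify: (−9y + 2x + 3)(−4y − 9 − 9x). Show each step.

(−9y + 2x + 3)(−4y − 9 − 9x)
= 36y^2 + 81y + 81xy − 8xy − 18x − 18x^2 − 12y − 27 − 27x    [distributive law]
= 36y^2 + 69y + 73xy − 45x − 18x^2 − 27    [combine like terms]

36y^2 + 69y + 73xy − 45x − 18x^2 − 27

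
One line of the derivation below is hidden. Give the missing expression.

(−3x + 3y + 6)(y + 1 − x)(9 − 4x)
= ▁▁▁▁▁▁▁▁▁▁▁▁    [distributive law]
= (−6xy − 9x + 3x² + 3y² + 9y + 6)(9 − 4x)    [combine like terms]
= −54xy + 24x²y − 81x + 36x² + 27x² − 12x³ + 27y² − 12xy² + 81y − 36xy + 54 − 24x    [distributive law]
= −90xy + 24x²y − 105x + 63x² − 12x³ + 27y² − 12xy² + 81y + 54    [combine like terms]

Applying distributive law to the line above:

(−3xy − 3x + 3x² + 3y² + 3y − 3xy + 6y + 6 − 6x)(9 − 4x)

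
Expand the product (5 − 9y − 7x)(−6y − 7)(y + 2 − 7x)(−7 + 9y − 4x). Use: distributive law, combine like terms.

(5 − 9y − 7x)(−6y − 7)(y + 2 − 7x)(−7 + 9y − 4x)
= (−30y − 35 + 54y² + 63y + 42xy + 49x)(y + 2 − 7x)(−7 + 9y − 4x)    [distributive law]
= (33y − 35 + 54y² + 42xy + 49x)(y + 2 − 7x)(−7 + 9y − 4x)    [combine like terms]
= (33y² + 66y − 231xy − 35y − 70 + 245x + 54y³ + 108y² − 378xy² + 42xy² + 84xy − 294x²y + 49xy + 98x − 343x²)(−7 + 9y − 4x)    [distributive law]
= (141y² + 31y − 98xy − 70 + 343x + 54y³ − 336xy² − 294x²y − 343x²)(−7 + 9y − 4x)    [combine like terms]
= −987y² + 1269y³ − 564xy² − 217y + 279y² − 124xy + 686xy − 882xy² + 392x²y + 490 − 630y + 280x − 2401x + 3087xy − 1372x² − 378y³ + 486y⁴ − 216xy³ + 2352xy² − 3024xy³ + 1344x²y² + 2058x²y − 2646x²y² + 1176x³y + 2401x² − 3087x²y + 1372x³    [distributive law]
= −708y² + 891y³ + 906xy² − 847y + 3649xy − 637x²y + 490 − 2121x + 1029x² + 486y⁴ − 3240xy³ − 1302x²y² + 1176x³y + 1372x³    [combine like terms]

−708y² + 891y³ + 906xy² − 847y + 3649xy − 637x²y + 490 − 2121x + 1029x² + 486y⁴ − 3240xy³ − 1302x²y² + 1176x³y + 1372x³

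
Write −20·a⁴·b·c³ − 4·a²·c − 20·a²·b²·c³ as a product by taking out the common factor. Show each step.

4·a²·c(−5·a²·b·c² − 1 − 5·b²·c²)

−20·a⁴·b·c³ − 4·a²·c − 20·a²·b²·c³
= 4(−5·a⁴·b·c³ − a²·c − 5·a²·b²·c³)    [factor out 4]
= 4·a²·c(−5·a²·b·c² − 1 − 5·b²·c²)    [factor out a²·c]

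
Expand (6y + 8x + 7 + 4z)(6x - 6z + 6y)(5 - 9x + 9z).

42xy - 756x^2y + 864xyz + 318yz - 108yz^2 + 180y^2 - 324xy^2 + 324y^2z - 138x^2 - 432x^3 + 648x^2z + 636xz + 210x - 210z - 498z^2 + 210y - 216z^3

(6y + 8x + 7 + 4z)(6x - 6z + 6y)(5 - 9x + 9z)
= (36xy - 36yz + 36y^2 + 48x^2 - 48xz + 48xy + 42x - 42z + 42y + 24xz - 24z^2 + 24yz)(5 - 9x + 9z)    [distributive law]
= (84xy - 12yz + 36y^2 + 48x^2 - 24xz + 42x - 42z + 42y - 24z^2)(5 - 9x + 9z)    [combine like terms]
= 420xy - 756x^2y + 756xyz - 60yz + 108xyz - 108yz^2 + 180y^2 - 324xy^2 + 324y^2z + 240x^2 - 432x^3 + 432x^2z - 120xz + 216x^2z - 216xz^2 + 210x - 378x^2 + 378xz - 210z + 378xz - 378z^2 + 210y - 378xy + 378yz - 120z^2 + 216xz^2 - 216z^3    [distributive law]
= 42xy - 756x^2y + 864xyz + 318yz - 108yz^2 + 180y^2 - 324xy^2 + 324y^2z - 138x^2 - 432x^3 + 648x^2z + 636xz + 210x - 210z - 498z^2 + 210y - 216z^3    [combine like terms]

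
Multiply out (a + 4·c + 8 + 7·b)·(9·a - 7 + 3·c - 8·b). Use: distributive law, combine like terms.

9·a² + 65·a + 39·a·c + 55·a·b - 4·c + 12·c² - 11·b·c - 56 - 113·b - 56·b²

(a + 4·c + 8 + 7·b)·(9·a - 7 + 3·c - 8·b)
= 9·a² - 7·a + 3·a·c - 8·a·b + 36·a·c - 28·c + 12·c² - 32·b·c + 72·a - 56 + 24·c - 64·b + 63·a·b - 49·b + 21·b·c - 56·b²    [distributive law]
= 9·a² + 65·a + 39·a·c + 55·a·b - 4·c + 12·c² - 11·b·c - 56 - 113·b - 56·b²    [combine like terms]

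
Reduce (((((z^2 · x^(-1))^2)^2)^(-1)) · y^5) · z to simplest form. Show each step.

(((((z^2 · x^(-1))^2)^2)^(-1)) · y^5) · z
= ((((z^2 · x^(-1))^2)^(-2)) · y^5) · z    [power of a power]
= (((z^2 · x^(-1))^(-4)) · y^5) · z    [power of a power]
= ((((z^2)^(-4)) · ((x^(-1))^(-4))) · y^5) · z    [power of a product]
= ((z^(-8) · ((x^(-1))^(-4))) · y^5) · z    [power of a power]
= ((z^(-8) · x^4) · y^5) · z    [power of a power]
= x^4y^5z^(-7)    [product of powers]

x^4y^5z^(-7)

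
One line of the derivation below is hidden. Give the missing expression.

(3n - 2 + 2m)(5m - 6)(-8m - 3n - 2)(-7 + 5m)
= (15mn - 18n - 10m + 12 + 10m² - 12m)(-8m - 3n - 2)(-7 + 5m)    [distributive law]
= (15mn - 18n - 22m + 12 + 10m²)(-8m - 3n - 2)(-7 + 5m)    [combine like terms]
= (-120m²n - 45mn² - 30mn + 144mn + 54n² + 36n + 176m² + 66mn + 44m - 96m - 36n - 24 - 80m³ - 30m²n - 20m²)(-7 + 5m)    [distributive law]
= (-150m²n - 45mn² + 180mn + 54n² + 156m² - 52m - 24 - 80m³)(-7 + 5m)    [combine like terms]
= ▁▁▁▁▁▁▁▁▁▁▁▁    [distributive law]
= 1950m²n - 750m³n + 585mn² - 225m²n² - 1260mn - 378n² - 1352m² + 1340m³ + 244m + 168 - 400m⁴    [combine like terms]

After distributive law, the bracketed line is:

1050m²n - 750m³n + 315mn² - 225m²n² - 1260mn + 900m²n - 378n² + 270mn² - 1092m² + 780m³ + 364m - 260m² + 168 - 120m + 560m³ - 400m⁴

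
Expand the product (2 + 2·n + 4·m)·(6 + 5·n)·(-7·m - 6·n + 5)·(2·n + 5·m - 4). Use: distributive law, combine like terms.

(2 + 2·n + 4·m)·(6 + 5·n)·(-7·m - 6·n + 5)·(2·n + 5·m - 4)
= (12 + 10·n + 12·n + 10·n^2 + 24·m + 20·m·n)·(-7·m - 6·n + 5)·(2·n + 5·m - 4)    [distributive law]
= (12 + 22·n + 10·n^2 + 24·m + 20·m·n)·(-7·m - 6·n + 5)·(2·n + 5·m - 4)    [combine like terms]
= (-84·m - 72·n + 60 - 154·m·n - 132·n^2 + 110·n - 70·m·n^2 - 60·n^3 + 50·n^2 - 168·m^2 - 144·m·n + 120·m - 140·m^2·n - 120·m·n^2 + 100·m·n)·(2·n + 5·m - 4)    [distributive law]
= (36·m + 38·n + 60 - 198·m·n - 82·n^2 - 190·m·n^2 - 60·n^3 - 168·m^2 - 140·m^2·n)·(2·n + 5·m - 4)    [combine like terms]
= 72·m·n + 180·m^2 - 144·m + 76·n^2 + 190·m·n - 152·n + 120·n + 300·m - 240 - 396·m·n^2 - 990·m^2·n + 792·m·n - 164·n^3 - 410·m·n^2 + 328·n^2 - 380·m·n^3 - 950·m^2·n^2 + 760·m·n^2 - 120·n^4 - 300·m·n^3 + 240·n^3 - 336·m^2·n - 840·m^3 + 672·m^2 - 280·m^2·n^2 - 700·m^3·n + 560·m^2·n    [distributive law]
= 1054·m·n + 852·m^2 + 156·m + 404·n^2 - 32·n - 240 - 46·m·n^2 - 766·m^2·n + 76·n^3 - 680·m·n^3 - 1230·m^2·n^2 - 120·n^4 - 840·m^3 - 700·m^3·n    [combine like terms]

1054·m·n + 852·m^2 + 156·m + 404·n^2 - 32·n - 240 - 46·m·n^2 - 766·m^2·n + 76·n^3 - 680·m·n^3 - 1230·m^2·n^2 - 120·n^4 - 840·m^3 - 700·m^3·n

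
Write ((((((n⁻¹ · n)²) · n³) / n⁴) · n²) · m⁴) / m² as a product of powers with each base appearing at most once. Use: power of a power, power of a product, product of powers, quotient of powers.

m²n

((((((n⁻¹ · n)²) · n³) / n⁴) · n²) · m⁴) / m²
= (((((((n⁻¹)²) · (n²)) · n³) / n⁴) · n²) · m⁴) / m²    [power of a product]
= (((((n⁻² · (n²)) · n³) / n⁴) · n²) · m⁴) / m²    [power of a power]
= ((((n⁰ · n³) / n⁴) · n²) · m⁴) / m²    [product of powers]
= (((n³ / n⁴) · n²) · m⁴) / m²    [product of powers]
= ((n⁻¹ · n²) · m⁴) / m²    [quotient of powers]
= (n · m⁴) / m²    [product of powers]
= m²n    [quotient of powers]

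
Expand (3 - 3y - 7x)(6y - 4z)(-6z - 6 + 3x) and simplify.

(3 - 3y - 7x)(6y - 4z)(-6z - 6 + 3x)
= (18y - 12z - 18y^2 + 12yz - 42xy + 28xz)(-6z - 6 + 3x)    [distributive law]
= -108yz - 108y + 54xy + 72z^2 + 72z - 36xz + 108y^2z + 108y^2 - 54xy^2 - 72yz^2 - 72yz + 36xyz + 252xyz + 252xy - 126x^2y - 168xz^2 - 168xz + 84x^2z    [distributive law]
= -180yz - 108y + 306xy + 72z^2 + 72z - 204xz + 108y^2z + 108y^2 - 54xy^2 - 72yz^2 + 288xyz - 126x^2y - 168xz^2 + 84x^2z    [combine like terms]

-180yz - 108y + 306xy + 72z^2 + 72z - 204xz + 108y^2z + 108y^2 - 54xy^2 - 72yz^2 + 288xyz - 126x^2y - 168xz^2 + 84x^2z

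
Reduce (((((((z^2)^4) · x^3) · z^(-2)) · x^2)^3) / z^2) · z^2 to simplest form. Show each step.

x^15z^18

(((((((z^2)^4) · x^3) · z^(-2)) · x^2)^3) / z^2) · z^2
= (((((((z^2)^4) · x^3) · z^(-2))^3) · ((x^2)^3)) / z^2) · z^2    [power of a product]
= (((((((z^2)^4) · x^3)^3) · ((z^(-2))^3)) · ((x^2)^3)) / z^2) · z^2    [power of a product]
= (((((((z^2)^4)^3) · ((x^3)^3)) · ((z^(-2))^3)) · ((x^2)^3)) / z^2) · z^2    [power of a product]
= ((((((z^2)^12) · ((x^3)^3)) · ((z^(-2))^3)) · ((x^2)^3)) / z^2) · z^2    [power of a power]
= ((((z^24 · ((x^3)^3)) · ((z^(-2))^3)) · ((x^2)^3)) / z^2) · z^2    [power of a power]
= ((((z^24 · x^9) · ((z^(-2))^3)) · ((x^2)^3)) / z^2) · z^2    [power of a power]
= ((((z^24 · x^9) · z^(-6)) · ((x^2)^3)) / z^2) · z^2    [power of a power]
= ((((z^24 · x^9) · z^(-6)) · x^6) / z^2) · z^2    [power of a power]
= x^15z^18    [quotient of powers; product of powers]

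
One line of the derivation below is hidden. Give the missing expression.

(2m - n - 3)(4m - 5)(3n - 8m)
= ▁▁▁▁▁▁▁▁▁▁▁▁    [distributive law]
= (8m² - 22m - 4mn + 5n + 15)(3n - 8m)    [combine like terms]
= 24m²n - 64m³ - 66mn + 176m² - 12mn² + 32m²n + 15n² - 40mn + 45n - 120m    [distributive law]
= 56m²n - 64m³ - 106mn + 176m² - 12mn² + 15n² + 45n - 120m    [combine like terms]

By distributive law:

(8m² - 10m - 4mn + 5n - 12m + 15)(3n - 8m)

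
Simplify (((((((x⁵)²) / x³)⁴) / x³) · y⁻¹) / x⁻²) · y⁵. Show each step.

(((((((x⁵)²) / x³)⁴) / x³) · y⁻¹) / x⁻²) · y⁵
= (((((((x⁵)²)⁴) / ((x³)⁴)) / x³) · y⁻¹) / x⁻²) · y⁵    [power of a quotient]
= ((((((x⁵)⁸) / ((x³)⁴)) / x³) · y⁻¹) / x⁻²) · y⁵    [power of a power]
= ((((x⁴⁰ / ((x³)⁴)) / x³) · y⁻¹) / x⁻²) · y⁵    [power of a power]
= ((((x⁴⁰ / x¹²) / x³) · y⁻¹) / x⁻²) · y⁵    [power of a power]
= (((x²⁸ / x³) · y⁻¹) / x⁻²) · y⁵    [quotient of powers]
= ((x²⁵ · y⁻¹) / x⁻²) · y⁵    [quotient of powers]
= x²⁷y⁴    [quotient of powers; product of powers]

x²⁷y⁴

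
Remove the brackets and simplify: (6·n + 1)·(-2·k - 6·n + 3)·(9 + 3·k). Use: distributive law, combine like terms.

(6·n + 1)·(-2·k - 6·n + 3)·(9 + 3·k)
= (-12·k·n - 36·n² + 18·n - 2·k - 6·n + 3)·(9 + 3·k)    [distributive law]
= (-12·k·n - 36·n² + 12·n - 2·k + 3)·(9 + 3·k)    [combine like terms]
= -108·k·n - 36·k²·n - 324·n² - 108·k·n² + 108·n + 36·k·n - 18·k - 6·k² + 27 + 9·k    [distributive law]
= -72·k·n - 36·k²·n - 324·n² - 108·k·n² + 108·n - 9·k - 6·k² + 27    [combine like terms]

-72·k·n - 36·k²·n - 324·n² - 108·k·n² + 108·n - 9·k - 6·k² + 27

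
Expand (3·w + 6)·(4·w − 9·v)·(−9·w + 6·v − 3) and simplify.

−108·w^3 + 315·v·w^2 − 252·w^2 − 162·v^2·w + 711·v·w − 72·w − 324·v^2 + 162·v

(3·w + 6)·(4·w − 9·v)·(−9·w + 6·v − 3)
= (12·w^2 − 27·v·w + 24·w − 54·v)·(−9·w + 6·v − 3)    [distributive law]
= −108·w^3 + 72·v·w^2 − 36·w^2 + 243·v·w^2 − 162·v^2·w + 81·v·w − 216·w^2 + 144·v·w − 72·w + 486·v·w − 324·v^2 + 162·v    [distributive law]
= −108·w^3 + 315·v·w^2 − 252·w^2 − 162·v^2·w + 711·v·w − 72·w − 324·v^2 + 162·v    [combine like terms]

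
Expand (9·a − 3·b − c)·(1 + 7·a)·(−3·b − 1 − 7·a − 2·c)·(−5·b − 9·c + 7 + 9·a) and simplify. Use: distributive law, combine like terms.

447·a·b^2 + 407·a·b·c + 177·a·b + 471·a^2·b + 62·a·c − 63·a − 963·a^2 + 559·a^2·c − 4221·a^3 + 152·a·c^2 + 777·a^2·b^2 + 1330·a^2·b·c + 1827·a^3·b + 3276·a^3·c − 3969·a^4 + 819·a^2·c^2 − 45·b^3 − 126·b^2·c + 48·b^2 + 31·b·c + 21·b − 91·b·c^2 − 315·a·b^3 − 882·a·b^2·c − 637·a·b·c^2 + 5·c^2 + 7·c − 18·c^3 − 126·a·c^3

(9·a − 3·b − c)·(1 + 7·a)·(−3·b − 1 − 7·a − 2·c)·(−5·b − 9·c + 7 + 9·a)
= (9·a + 63·a^2 − 3·b − 21·a·b − c − 7·a·c)·(−3·b − 1 − 7·a − 2·c)·(−5·b − 9·c + 7 + 9·a)    [distributive law]
= (−27·a·b − 9·a − 63·a^2 − 18·a·c − 189·a^2·b − 63·a^2 − 441·a^3 − 126·a^2·c + 9·b^2 + 3·b + 21·a·b + 6·b·c + 63·a·b^2 + 21·a·b + 147·a^2·b + 42·a·b·c + 3·b·c + c + 7·a·c + 2·c^2 + 21·a·b·c + 7·a·c + 49·a^2·c + 14·a·c^2)·(−5·b − 9·c + 7 + 9·a)    [distributive law]
= (15·a·b − 9·a − 126·a^2 − 4·a·c − 42·a^2·b − 441·a^3 − 77·a^2·c + 9·b^2 + 3·b + 9·b·c + 63·a·b^2 + 63·a·b·c + c + 2·c^2 + 14·a·c^2)·(−5·b − 9·c + 7 + 9·a)    [combine like terms]
= −75·a·b^2 − 135·a·b·c + 105·a·b + 135·a^2·b + 45·a·b + 81·a·c − 63·a − 81·a^2 + 630·a^2·b + 1134·a^2·c − 882·a^2 − 1134·a^3 + 20·a·b·c + 36·a·c^2 − 28·a·c − 36·a^2·c + 210·a^2·b^2 + 378·a^2·b·c − 294·a^2·b − 378·a^3·b + 2205·a^3·b + 3969·a^3·c − 3087·a^3 − 3969·a^4 + 385·a^2·b·c + 693·a^2·c^2 − 539·a^2·c − 693·a^3·c − 45·b^3 − 81·b^2·c + 63·b^2 + 81·a·b^2 − 15·b^2 − 27·b·c + 21·b + 27·a·b − 45·b^2·c − 81·b·c^2 + 63·b·c + 81·a·b·c − 315·a·b^3 − 567·a·b^2·c + 441·a·b^2 + 567·a^2·b^2 − 315·a·b^2·c − 567·a·b·c^2 + 441·a·b·c + 567·a^2·b·c − 5·b·c − 9·c^2 + 7·c + 9·a·c − 10·b·c^2 − 18·c^3 + 14·c^2 + 18·a·c^2 − 70·a·b·c^2 − 126·a·c^3 + 98·a·c^2 + 126·a^2·c^2    [distributive law]
= 447·a·b^2 + 407·a·b·c + 177·a·b + 471·a^2·b + 62·a·c − 63·a − 963·a^2 + 559·a^2·c − 4221·a^3 + 152·a·c^2 + 777·a^2·b^2 + 1330·a^2·b·c + 1827·a^3·b + 3276·a^3·c − 3969·a^4 + 819·a^2·c^2 − 45·b^3 − 126·b^2·c + 48·b^2 + 31·b·c + 21·b − 91·b·c^2 − 315·a·b^3 − 882·a·b^2·c − 637·a·b·c^2 + 5·c^2 + 7·c − 18·c^3 − 126·a·c^3    [combine like terms]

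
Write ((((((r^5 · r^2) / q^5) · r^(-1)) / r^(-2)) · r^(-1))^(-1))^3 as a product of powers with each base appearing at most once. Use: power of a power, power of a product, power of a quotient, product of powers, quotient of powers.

((((((r^5 · r^2) / q^5) · r^(-1)) / r^(-2)) · r^(-1))^(-1))^3
= (((((r^5 · r^2) / q^5) · r^(-1)) / r^(-2)) · r^(-1))^(-3)    [power of a power]
= (((((r^5 · r^2) / q^5) · r^(-1)) / r^(-2))^(-3)) · ((r^(-1))^(-3))    [power of a product]
= (((((r^5 · r^2) / q^5) · r^(-1))^(-3)) / ((r^(-2))^(-3))) · ((r^(-1))^(-3))    [power of a quotient]
= (((((r^5 · r^2) / q^5)^(-3)) · ((r^(-1))^(-3))) / ((r^(-2))^(-3))) · ((r^(-1))^(-3))    [power of a product]
= (((((r^5 · r^2)^(-3)) / ((q^5)^(-3))) · ((r^(-1))^(-3))) / ((r^(-2))^(-3))) · ((r^(-1))^(-3))    [power of a quotient]
= ((((((r^5)^(-3)) · ((r^2)^(-3))) / ((q^5)^(-3))) · ((r^(-1))^(-3))) / ((r^(-2))^(-3))) · ((r^(-1))^(-3))    [power of a product]
= ((((r^(-15) · ((r^2)^(-3))) / ((q^5)^(-3))) · ((r^(-1))^(-3))) / ((r^(-2))^(-3))) · ((r^(-1))^(-3))    [power of a power]
= ((((r^(-15) · r^(-6)) / ((q^5)^(-3))) · ((r^(-1))^(-3))) / ((r^(-2))^(-3))) · ((r^(-1))^(-3))    [power of a power]
= (((r^(-21) / ((q^5)^(-3))) · ((r^(-1))^(-3))) / ((r^(-2))^(-3))) · ((r^(-1))^(-3))    [product of powers]
= (((r^(-21) / q^(-15)) · ((r^(-1))^(-3))) / ((r^(-2))^(-3))) · ((r^(-1))^(-3))    [power of a power]
= (((r^(-21) / q^(-15)) · r^3) / ((r^(-2))^(-3))) · ((r^(-1))^(-3))    [power of a power]
= (((r^(-21) / q^(-15)) · r^3) / r^6) · ((r^(-1))^(-3))    [power of a power]
= (((r^(-21) / q^(-15)) · r^3) / r^6) · r^3    [power of a power]
= q^15·r^(-21)    [quotient of powers; product of powers]

q^15·r^(-21)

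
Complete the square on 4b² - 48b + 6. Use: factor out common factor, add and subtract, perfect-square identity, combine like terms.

4(b - 6)² - 138

4b² - 48b + 6
= 4(b² - 12b) + 6    [factor out 4 from the b-terms]
= 4(b² - 12b + 36 - 36) + 6    [add and subtract 36 inside the bracket]
= 4(b - 6)² - 144 + 6    [perfect-square identity]
= 4(b - 6)² - 138    [combine constants]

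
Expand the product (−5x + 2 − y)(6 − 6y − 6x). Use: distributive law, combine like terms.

−42x + 36xy + 30x² + 12 − 18y + 6y²

(−5x + 2 − y)(6 − 6y − 6x)
= −30x + 30xy + 30x² + 12 − 12y − 12x − 6y + 6y² + 6xy    [distributive law]
= −42x + 36xy + 30x² + 12 − 18y + 6y²    [combine like terms]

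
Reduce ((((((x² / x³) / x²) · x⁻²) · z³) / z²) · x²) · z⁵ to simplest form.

((((((x² / x³) / x²) · x⁻²) · z³) / z²) · x²) · z⁵
= (((((x⁻¹ / x²) · x⁻²) · z³) / z²) · x²) · z⁵    [quotient of powers]
= ((((x⁻³ · x⁻²) · z³) / z²) · x²) · z⁵    [quotient of powers]
= (((x⁻⁵ · z³) / z²) · x²) · z⁵    [product of powers]
= x⁻³z⁶    [quotient of powers; product of powers]

x⁻³z⁶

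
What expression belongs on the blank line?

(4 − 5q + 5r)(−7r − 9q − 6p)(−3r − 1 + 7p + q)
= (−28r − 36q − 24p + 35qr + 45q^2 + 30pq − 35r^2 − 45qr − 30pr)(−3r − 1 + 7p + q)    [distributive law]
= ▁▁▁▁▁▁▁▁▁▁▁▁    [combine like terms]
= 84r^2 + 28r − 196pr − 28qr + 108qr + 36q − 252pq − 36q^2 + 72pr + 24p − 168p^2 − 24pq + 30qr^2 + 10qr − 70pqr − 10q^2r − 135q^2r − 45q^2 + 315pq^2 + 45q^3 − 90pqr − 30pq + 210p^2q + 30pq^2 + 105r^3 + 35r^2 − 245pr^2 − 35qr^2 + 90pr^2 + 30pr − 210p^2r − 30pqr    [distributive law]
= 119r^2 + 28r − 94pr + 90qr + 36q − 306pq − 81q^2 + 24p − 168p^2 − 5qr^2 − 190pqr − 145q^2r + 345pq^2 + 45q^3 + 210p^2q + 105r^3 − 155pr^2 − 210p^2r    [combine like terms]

After combine like terms, the bracketed line is:

(−28r − 36q − 24p − 10qr + 45q^2 + 30pq − 35r^2 − 30pr)(−3r − 1 + 7p + q)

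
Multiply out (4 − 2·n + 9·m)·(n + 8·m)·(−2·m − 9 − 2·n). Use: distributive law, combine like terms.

(4 − 2·n + 9·m)·(n + 8·m)·(−2·m − 9 − 2·n)
= (4·n + 32·m − 2·n² − 16·m·n + 9·m·n + 72·m²)·(−2·m − 9 − 2·n)    [distributive law]
= (4·n + 32·m − 2·n² − 7·m·n + 72·m²)·(−2·m − 9 − 2·n)    [combine like terms]
= −8·m·n − 36·n − 8·n² − 64·m² − 288·m − 64·m·n + 4·m·n² + 18·n² + 4·n³ + 14·m²·n + 63·m·n + 14·m·n² − 144·m³ − 648·m² − 144·m²·n    [distributive law]
= −9·m·n − 36·n + 10·n² − 712·m² − 288·m + 18·m·n² + 4·n³ − 130·m²·n − 144·m³    [combine like terms]

−9·m·n − 36·n + 10·n² − 712·m² − 288·m + 18·m·n² + 4·n³ − 130·m²·n − 144·m³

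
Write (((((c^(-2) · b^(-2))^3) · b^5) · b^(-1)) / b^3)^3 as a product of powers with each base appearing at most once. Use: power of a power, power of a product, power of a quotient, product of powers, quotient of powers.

(((((c^(-2) · b^(-2))^3) · b^5) · b^(-1)) / b^3)^3
= (((((c^(-2) · b^(-2))^3) · b^5) · b^(-1))^3) / ((b^3)^3)    [power of a quotient]
= (((((c^(-2) · b^(-2))^3) · b^5)^3) · ((b^(-1))^3)) / ((b^3)^3)    [power of a product]
= (((((c^(-2) · b^(-2))^3)^3) · ((b^5)^3)) · ((b^(-1))^3)) / ((b^3)^3)    [power of a product]
= ((((c^(-2) · b^(-2))^9) · ((b^5)^3)) · ((b^(-1))^3)) / ((b^3)^3)    [power of a power]
= (((((c^(-2))^9) · ((b^(-2))^9)) · ((b^5)^3)) · ((b^(-1))^3)) / ((b^3)^3)    [power of a product]
= (((c^(-18) · ((b^(-2))^9)) · ((b^5)^3)) · ((b^(-1))^3)) / ((b^3)^3)    [power of a power]
= (((c^(-18) · b^(-18)) · ((b^5)^3)) · ((b^(-1))^3)) / ((b^3)^3)    [power of a power]
= (((c^(-18) · b^(-18)) · b^15) · ((b^(-1))^3)) / ((b^3)^3)    [power of a power]
= (((c^(-18) · b^(-18)) · b^15) · b^(-3)) / ((b^3)^3)    [power of a power]
= (((c^(-18) · b^(-18)) · b^15) · b^(-3)) / b^9    [power of a power]
= b^(-15)c^(-18)    [quotient of powers; product of powers]

b^(-15)c^(-18)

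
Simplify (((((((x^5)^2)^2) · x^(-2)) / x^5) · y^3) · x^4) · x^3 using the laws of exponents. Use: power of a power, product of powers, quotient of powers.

(((((((x^5)^2)^2) · x^(-2)) / x^5) · y^3) · x^4) · x^3
= ((((((x^5)^4) · x^(-2)) / x^5) · y^3) · x^4) · x^3    [power of a power]
= ((((x^20 · x^(-2)) / x^5) · y^3) · x^4) · x^3    [power of a power]
= (((x^18 / x^5) · y^3) · x^4) · x^3    [product of powers]
= ((x^13 · y^3) · x^4) · x^3    [quotient of powers]
= x^20·y^3    [product of powers]

x^20·y^3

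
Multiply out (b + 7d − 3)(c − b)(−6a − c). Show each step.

(b + 7d − 3)(c − b)(−6a − c)
= (bc − b^2 + 7cd − 7bd − 3c + 3b)(−6a − c)    [distributive law]
= −6abc − bc^2 + 6ab^2 + b^2c − 42acd − 7c^2d + 42abd + 7bcd + 18ac + 3c^2 − 18ab − 3bc    [distributive law]

−6abc − bc^2 + 6ab^2 + b^2c − 42acd − 7c^2d + 42abd + 7bcd + 18ac + 3c^2 − 18ab − 3bc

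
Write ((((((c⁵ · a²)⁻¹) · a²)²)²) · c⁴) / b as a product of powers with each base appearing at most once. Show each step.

b⁻¹·c⁻¹⁶

((((((c⁵ · a²)⁻¹) · a²)²)²) · c⁴) / b
= (((((c⁵ · a²)⁻¹) · a²)⁴) · c⁴) / b    [power of a power]
= (((((c⁵ · a²)⁻¹)⁴) · ((a²)⁴)) · c⁴) / b    [power of a product]
= ((((c⁵ · a²)⁻⁴) · ((a²)⁴)) · c⁴) / b    [power of a power]
= (((((c⁵)⁻⁴) · ((a²)⁻⁴)) · ((a²)⁴)) · c⁴) / b    [power of a product]
= (((c⁻²⁰ · ((a²)⁻⁴)) · ((a²)⁴)) · c⁴) / b    [power of a power]
= (((c⁻²⁰ · a⁻⁸) · ((a²)⁴)) · c⁴) / b    [power of a power]
= (((c⁻²⁰ · a⁻⁸) · a⁸) · c⁴) / b    [power of a power]
= b⁻¹·c⁻¹⁶    [quotient of powers; product of powers]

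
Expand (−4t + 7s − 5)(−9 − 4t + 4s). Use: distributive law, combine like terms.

56t + 16t^2 − 44st − 83s + 28s^2 + 45

(−4t + 7s − 5)(−9 − 4t + 4s)
= 36t + 16t^2 − 16st − 63s − 28st + 28s^2 + 45 + 20t − 20s    [distributive law]
= 56t + 16t^2 − 44st − 83s + 28s^2 + 45    [combine like terms]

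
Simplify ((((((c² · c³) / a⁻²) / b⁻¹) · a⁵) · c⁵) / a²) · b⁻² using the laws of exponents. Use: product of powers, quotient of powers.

a⁵b⁻¹c¹⁰

((((((c² · c³) / a⁻²) / b⁻¹) · a⁵) · c⁵) / a²) · b⁻²
= (((((c⁵ / a⁻²) / b⁻¹) · a⁵) · c⁵) / a²) · b⁻²    [product of powers]
= a⁵b⁻¹c¹⁰    [quotient of powers; product of powers]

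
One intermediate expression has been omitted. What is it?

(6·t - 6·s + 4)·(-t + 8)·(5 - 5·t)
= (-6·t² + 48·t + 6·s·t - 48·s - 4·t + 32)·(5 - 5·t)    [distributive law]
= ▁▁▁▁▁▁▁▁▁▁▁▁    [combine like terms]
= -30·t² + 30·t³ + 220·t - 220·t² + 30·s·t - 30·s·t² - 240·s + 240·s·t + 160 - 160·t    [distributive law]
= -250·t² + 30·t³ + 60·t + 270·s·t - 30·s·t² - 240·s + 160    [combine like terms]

By combine like terms:

(-6·t² + 44·t + 6·s·t - 48·s + 32)·(5 - 5·t)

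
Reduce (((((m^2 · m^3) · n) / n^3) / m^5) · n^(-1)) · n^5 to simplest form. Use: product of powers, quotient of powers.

(((((m^2 · m^3) · n) / n^3) / m^5) · n^(-1)) · n^5
= ((((m^5 · n) / n^3) / m^5) · n^(-1)) · n^5    [product of powers]
= n^2    [quotient of powers; product of powers]

n^2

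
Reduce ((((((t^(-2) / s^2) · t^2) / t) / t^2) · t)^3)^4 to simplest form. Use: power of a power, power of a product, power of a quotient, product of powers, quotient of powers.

s^(-24)t^(-24)

((((((t^(-2) / s^2) · t^2) / t) / t^2) · t)^3)^4
= (((((t^(-2) / s^2) · t^2) / t) / t^2) · t)^12    [power of a power]
= (((((t^(-2) / s^2) · t^2) / t) / t^2)^12) · (t^12)    [power of a product]
= (((((t^(-2) / s^2) · t^2) / t)^12) / ((t^2)^12)) · (t^12)    [power of a quotient]
= (((((t^(-2) / s^2) · t^2)^12) / (t^12)) / ((t^2)^12)) · (t^12)    [power of a quotient]
= (((((t^(-2) / s^2)^12) · ((t^2)^12)) / (t^12)) / ((t^2)^12)) · (t^12)    [power of a product]
= ((((((t^(-2))^12) / ((s^2)^12)) · ((t^2)^12)) / (t^12)) / ((t^2)^12)) · (t^12)    [power of a quotient]
= ((((t^(-24) / ((s^2)^12)) · ((t^2)^12)) / (t^12)) / ((t^2)^12)) · (t^12)    [power of a power]
= ((((t^(-24) / s^24) · ((t^2)^12)) / (t^12)) / ((t^2)^12)) · (t^12)    [power of a power]
= ((((t^(-24) / s^24) · t^24) / (t^12)) / ((t^2)^12)) · (t^12)    [power of a power]
= ((((t^(-24) / s^24) · t^24) / t^12) / t^24) · (t^12)    [power of a power]
= s^(-24)t^(-24)    [quotient of powers; product of powers]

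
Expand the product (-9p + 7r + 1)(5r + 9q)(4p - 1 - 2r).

(-9p + 7r + 1)(5r + 9q)(4p - 1 - 2r)
= (-45pr - 81pq + 35r^2 + 63qr + 5r + 9q)(4p - 1 - 2r)    [distributive law]
= -180p^2r + 45pr + 90pr^2 - 324p^2q + 81pq + 162pqr + 140pr^2 - 35r^2 - 70r^3 + 252pqr - 63qr - 126qr^2 + 20pr - 5r - 10r^2 + 36pq - 9q - 18qr    [distributive law]
= -180p^2r + 65pr + 230pr^2 - 324p^2q + 117pq + 414pqr - 45r^2 - 70r^3 - 81qr - 126qr^2 - 5r - 9q    [combine like terms]

-180p^2r + 65pr + 230pr^2 - 324p^2q + 117pq + 414pqr - 45r^2 - 70r^3 - 81qr - 126qr^2 - 5r - 9q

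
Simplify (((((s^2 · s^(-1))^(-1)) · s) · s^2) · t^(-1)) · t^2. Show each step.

s^2·t

(((((s^2 · s^(-1))^(-1)) · s) · s^2) · t^(-1)) · t^2
= ((((((s^2)^(-1)) · ((s^(-1))^(-1))) · s) · s^2) · t^(-1)) · t^2    [power of a product]
= ((((s^(-2) · ((s^(-1))^(-1))) · s) · s^2) · t^(-1)) · t^2    [power of a power]
= ((((s^(-2) · s) · s) · s^2) · t^(-1)) · t^2    [power of a power]
= (((s^(-1) · s) · s^2) · t^(-1)) · t^2    [product of powers]
= ((s^0 · s^2) · t^(-1)) · t^2    [product of powers]
= (s^2 · t^(-1)) · t^2    [product of powers]
= s^2·t    [product of powers]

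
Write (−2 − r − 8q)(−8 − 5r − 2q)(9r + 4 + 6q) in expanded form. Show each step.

216r + 64 + 368q + 182r^2 + 888qr + 472q^2 + 45r^3 + 408qr^2 + 396q^2r + 96q^3

(−2 − r − 8q)(−8 − 5r − 2q)(9r + 4 + 6q)
= (16 + 10r + 4q + 8r + 5r^2 + 2qr + 64q + 40qr + 16q^2)(9r + 4 + 6q)    [distributive law]
= (16 + 18r + 68q + 5r^2 + 42qr + 16q^2)(9r + 4 + 6q)    [combine like terms]
= 144r + 64 + 96q + 162r^2 + 72r + 108qr + 612qr + 272q + 408q^2 + 45r^3 + 20r^2 + 30qr^2 + 378qr^2 + 168qr + 252q^2r + 144q^2r + 64q^2 + 96q^3    [distributive law]
= 216r + 64 + 368q + 182r^2 + 888qr + 472q^2 + 45r^3 + 408qr^2 + 396q^2r + 96q^3    [combine like terms]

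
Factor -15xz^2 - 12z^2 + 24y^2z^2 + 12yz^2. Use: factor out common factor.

3z^2(-5x - 4 + 8y^2 + 4y)

-15xz^2 - 12z^2 + 24y^2z^2 + 12yz^2
= 3(-5xz^2 - 4z^2 + 8y^2z^2 + 4yz^2)    [factor out 3]
= 3z^2(-5x - 4 + 8y^2 + 4y)    [factor out z^2]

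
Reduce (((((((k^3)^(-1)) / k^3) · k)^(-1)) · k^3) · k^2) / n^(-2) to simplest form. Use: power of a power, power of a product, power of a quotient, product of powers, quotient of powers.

k^10n^2

(((((((k^3)^(-1)) / k^3) · k)^(-1)) · k^3) · k^2) / n^(-2)
= (((((((k^3)^(-1)) / k^3)^(-1)) · (k^(-1))) · k^3) · k^2) / n^(-2)    [power of a product]
= (((((((k^3)^(-1))^(-1)) / ((k^3)^(-1))) · (k^(-1))) · k^3) · k^2) / n^(-2)    [power of a quotient]
= ((((((k^3)^1) / ((k^3)^(-1))) · (k^(-1))) · k^3) · k^2) / n^(-2)    [power of a power]
= ((((k^3 / ((k^3)^(-1))) · (k^(-1))) · k^3) · k^2) / n^(-2)    [power of a power]
= ((((k^3 / k^(-3)) · (k^(-1))) · k^3) · k^2) / n^(-2)    [power of a power]
= (((k^6 · (k^(-1))) · k^3) · k^2) / n^(-2)    [quotient of powers]
= ((k^5 · k^3) · k^2) / n^(-2)    [product of powers]
= (k^8 · k^2) / n^(-2)    [product of powers]
= k^10 / n^(-2)    [product of powers]
= k^10n^2    [quotient of powers]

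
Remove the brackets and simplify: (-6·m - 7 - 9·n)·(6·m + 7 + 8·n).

-36·m² - 84·m - 102·m·n - 49 - 119·n - 72·n²

(-6·m - 7 - 9·n)·(6·m + 7 + 8·n)
= -36·m² - 42·m - 48·m·n - 42·m - 49 - 56·n - 54·m·n - 63·n - 72·n²    [distributive law]
= -36·m² - 84·m - 102·m·n - 49 - 119·n - 72·n²    [combine like terms]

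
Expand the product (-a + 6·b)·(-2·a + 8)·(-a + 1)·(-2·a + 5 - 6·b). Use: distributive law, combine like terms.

4·a⁴ - 30·a³ - 12·a³·b + 66·a² + 120·a²·b - 40·a - 348·a·b - 72·a²·b² + 360·a·b² + 240·b - 288·b²

(-a + 6·b)·(-2·a + 8)·(-a + 1)·(-2·a + 5 - 6·b)
= (2·a² - 8·a - 12·a·b + 48·b)·(-a + 1)·(-2·a + 5 - 6·b)    [distributive law]
= (-2·a³ + 2·a² + 8·a² - 8·a + 12·a²·b - 12·a·b - 48·a·b + 48·b)·(-2·a + 5 - 6·b)    [distributive law]
= (-2·a³ + 10·a² - 8·a + 12·a²·b - 60·a·b + 48·b)·(-2·a + 5 - 6·b)    [combine like terms]
= 4·a⁴ - 10·a³ + 12·a³·b - 20·a³ + 50·a² - 60·a²·b + 16·a² - 40·a + 48·a·b - 24·a³·b + 60·a²·b - 72·a²·b² + 120·a²·b - 300·a·b + 360·a·b² - 96·a·b + 240·b - 288·b²    [distributive law]
= 4·a⁴ - 30·a³ - 12·a³·b + 66·a² + 120·a²·b - 40·a - 348·a·b - 72·a²·b² + 360·a·b² + 240·b - 288·b²    [combine like terms]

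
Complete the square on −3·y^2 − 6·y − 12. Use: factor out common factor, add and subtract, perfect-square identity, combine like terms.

−3·y^2 − 6·y − 12
= −3(y^2 + 2·y) − 12    [factor out -3 from the y-terms]
= −3(y^2 + 2·y + 1 − 1) − 12    [add and subtract 1 inside the bracket]
= −3(y + 1)^2 + 3 − 12    [perfect-square identity]
= −3(y + 1)^2 − 9    [combine constants]

−3(y + 1)^2 − 9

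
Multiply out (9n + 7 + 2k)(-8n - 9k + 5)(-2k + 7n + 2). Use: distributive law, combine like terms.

-535kn^2 - 504n^3 - 221n^2 + 68k^2n - 543kn + 223n + 70k^2 - 176k + 70 + 36k^3

(9n + 7 + 2k)(-8n - 9k + 5)(-2k + 7n + 2)
= (-72n^2 - 81kn + 45n - 56n - 63k + 35 - 16kn - 18k^2 + 10k)(-2k + 7n + 2)    [distributive law]
= (-72n^2 - 97kn - 11n - 53k + 35 - 18k^2)(-2k + 7n + 2)    [combine like terms]
= 144kn^2 - 504n^3 - 144n^2 + 194k^2n - 679kn^2 - 194kn + 22kn - 77n^2 - 22n + 106k^2 - 371kn - 106k - 70k + 245n + 70 + 36k^3 - 126k^2n - 36k^2    [distributive law]
= -535kn^2 - 504n^3 - 221n^2 + 68k^2n - 543kn + 223n + 70k^2 - 176k + 70 + 36k^3    [combine like terms]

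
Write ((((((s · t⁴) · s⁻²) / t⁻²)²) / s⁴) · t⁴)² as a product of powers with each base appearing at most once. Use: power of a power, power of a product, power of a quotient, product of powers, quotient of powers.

s⁻¹²·t³²

((((((s · t⁴) · s⁻²) / t⁻²)²) / s⁴) · t⁴)²
= ((((((s · t⁴) · s⁻²) / t⁻²)²) / s⁴)²) · ((t⁴)²)    [power of a product]
= ((((((s · t⁴) · s⁻²) / t⁻²)²)²) / ((s⁴)²)) · ((t⁴)²)    [power of a quotient]
= (((((s · t⁴) · s⁻²) / t⁻²)⁴) / ((s⁴)²)) · ((t⁴)²)    [power of a power]
= (((((s · t⁴) · s⁻²)⁴) / ((t⁻²)⁴)) / ((s⁴)²)) · ((t⁴)²)    [power of a quotient]
= (((((s · t⁴)⁴) · ((s⁻²)⁴)) / ((t⁻²)⁴)) / ((s⁴)²)) · ((t⁴)²)    [power of a product]
= (((((s⁴) · ((t⁴)⁴)) · ((s⁻²)⁴)) / ((t⁻²)⁴)) / ((s⁴)²)) · ((t⁴)²)    [power of a product]
= ((((s⁴ · t¹⁶) · ((s⁻²)⁴)) / ((t⁻²)⁴)) / ((s⁴)²)) · ((t⁴)²)    [power of a power]
= ((((s⁴ · t¹⁶) · s⁻⁸) / ((t⁻²)⁴)) / ((s⁴)²)) · ((t⁴)²)    [power of a power]
= ((((s⁴ · t¹⁶) · s⁻⁸) / t⁻⁸) / ((s⁴)²)) · ((t⁴)²)    [power of a power]
= ((((s⁴ · t¹⁶) · s⁻⁸) / t⁻⁸) / s⁸) · ((t⁴)²)    [power of a power]
= ((((s⁴ · t¹⁶) · s⁻⁸) / t⁻⁸) / s⁸) · t⁸    [power of a power]
= s⁻¹²·t³²    [quotient of powers; product of powers]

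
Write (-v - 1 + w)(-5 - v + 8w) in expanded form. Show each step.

(-v - 1 + w)(-5 - v + 8w)
= 5v + v^2 - 8vw + 5 + v - 8w - 5w - vw + 8w^2    [distributive law]
= 6v + v^2 - 9vw + 5 - 13w + 8w^2    [combine like terms]

6v + v^2 - 9vw + 5 - 13w + 8w^2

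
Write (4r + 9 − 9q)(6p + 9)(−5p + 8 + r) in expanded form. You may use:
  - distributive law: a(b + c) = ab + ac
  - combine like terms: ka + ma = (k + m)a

−120p^2r + 66pr + 24pr^2 + 369r + 36r^2 − 270p^2 + 27p + 648 + 270p^2q − 27pq − 54pqr − 648q − 81qr

(4r + 9 − 9q)(6p + 9)(−5p + 8 + r)
= (24pr + 36r + 54p + 81 − 54pq − 81q)(−5p + 8 + r)    [distributive law]
= −120p^2r + 192pr + 24pr^2 − 180pr + 288r + 36r^2 − 270p^2 + 432p + 54pr − 405p + 648 + 81r + 270p^2q − 432pq − 54pqr + 405pq − 648q − 81qr    [distributive law]
= −120p^2r + 66pr + 24pr^2 + 369r + 36r^2 − 270p^2 + 27p + 648 + 270p^2q − 27pq − 54pqr − 648q − 81qr    [combine like terms]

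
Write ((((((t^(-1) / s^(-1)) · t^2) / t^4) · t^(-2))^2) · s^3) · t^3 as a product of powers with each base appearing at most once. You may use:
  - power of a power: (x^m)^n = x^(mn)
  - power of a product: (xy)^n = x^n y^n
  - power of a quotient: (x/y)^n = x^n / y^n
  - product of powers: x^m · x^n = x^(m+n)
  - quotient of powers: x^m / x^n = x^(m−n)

s^5·t^(-7)

((((((t^(-1) / s^(-1)) · t^2) / t^4) · t^(-2))^2) · s^3) · t^3
= ((((((t^(-1) / s^(-1)) · t^2) / t^4)^2) · ((t^(-2))^2)) · s^3) · t^3    [power of a product]
= ((((((t^(-1) / s^(-1)) · t^2)^2) / ((t^4)^2)) · ((t^(-2))^2)) · s^3) · t^3    [power of a quotient]
= ((((((t^(-1) / s^(-1))^2) · ((t^2)^2)) / ((t^4)^2)) · ((t^(-2))^2)) · s^3) · t^3    [power of a product]
= (((((((t^(-1))^2) / ((s^(-1))^2)) · ((t^2)^2)) / ((t^4)^2)) · ((t^(-2))^2)) · s^3) · t^3    [power of a quotient]
= (((((t^(-2) / ((s^(-1))^2)) · ((t^2)^2)) / ((t^4)^2)) · ((t^(-2))^2)) · s^3) · t^3    [power of a power]
= (((((t^(-2) / s^(-2)) · ((t^2)^2)) / ((t^4)^2)) · ((t^(-2))^2)) · s^3) · t^3    [power of a power]
= (((((t^(-2) / s^(-2)) · t^4) / ((t^4)^2)) · ((t^(-2))^2)) · s^3) · t^3    [power of a power]
= (((((t^(-2) / s^(-2)) · t^4) / t^8) · ((t^(-2))^2)) · s^3) · t^3    [power of a power]
= (((((t^(-2) / s^(-2)) · t^4) / t^8) · t^(-4)) · s^3) · t^3    [power of a power]
= s^5·t^(-7)    [quotient of powers; product of powers]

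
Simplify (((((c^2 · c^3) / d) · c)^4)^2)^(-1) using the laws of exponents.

c^(-48)d^8

(((((c^2 · c^3) / d) · c)^4)^2)^(-1)
= ((((c^2 · c^3) / d) · c)^4)^(-2)    [power of a power]
= (((c^2 · c^3) / d) · c)^(-8)    [power of a power]
= (((c^2 · c^3) / d)^(-8)) · (c^(-8))    [power of a product]
= (((c^2 · c^3)^(-8)) / (d^(-8))) · (c^(-8))    [power of a quotient]
= ((((c^2)^(-8)) · ((c^3)^(-8))) / (d^(-8))) · (c^(-8))    [power of a product]
= ((c^(-16) · ((c^3)^(-8))) / (d^(-8))) · (c^(-8))    [power of a power]
= ((c^(-16) · c^(-24)) / (d^(-8))) · (c^(-8))    [power of a power]
= (c^(-40) / (d^(-8))) · (c^(-8))    [product of powers]
= c^(-48)d^8    [quotient of powers; product of powers]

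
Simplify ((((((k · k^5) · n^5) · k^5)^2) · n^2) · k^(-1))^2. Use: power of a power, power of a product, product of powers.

((((((k · k^5) · n^5) · k^5)^2) · n^2) · k^(-1))^2
= ((((((k · k^5) · n^5) · k^5)^2) · n^2)^2) · ((k^(-1))^2)    [power of a product]
= ((((((k · k^5) · n^5) · k^5)^2)^2) · ((n^2)^2)) · ((k^(-1))^2)    [power of a product]
= (((((k · k^5) · n^5) · k^5)^4) · ((n^2)^2)) · ((k^(-1))^2)    [power of a power]
= (((((k · k^5) · n^5)^4) · ((k^5)^4)) · ((n^2)^2)) · ((k^(-1))^2)    [power of a product]
= (((((k · k^5)^4) · ((n^5)^4)) · ((k^5)^4)) · ((n^2)^2)) · ((k^(-1))^2)    [power of a product]
= (((((k^4) · ((k^5)^4)) · ((n^5)^4)) · ((k^5)^4)) · ((n^2)^2)) · ((k^(-1))^2)    [power of a product]
= ((((k^4 · k^20) · ((n^5)^4)) · ((k^5)^4)) · ((n^2)^2)) · ((k^(-1))^2)    [power of a power]
= (((k^24 · ((n^5)^4)) · ((k^5)^4)) · ((n^2)^2)) · ((k^(-1))^2)    [product of powers]
= (((k^24 · n^20) · ((k^5)^4)) · ((n^2)^2)) · ((k^(-1))^2)    [power of a power]
= (((k^24 · n^20) · k^20) · ((n^2)^2)) · ((k^(-1))^2)    [power of a power]
= (((k^24 · n^20) · k^20) · n^4) · ((k^(-1))^2)    [power of a power]
= (((k^24 · n^20) · k^20) · n^4) · k^(-2)    [power of a power]
= k^42n^24    [product of powers]

k^42n^24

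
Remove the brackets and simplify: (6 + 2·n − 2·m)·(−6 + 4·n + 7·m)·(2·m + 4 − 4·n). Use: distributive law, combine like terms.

144·m − 144 + 192·n − 168·m·n − 16·n² + 52·m² − 8·m·n² − 32·n³ + 68·m²·n − 28·m³

(6 + 2·n − 2·m)·(−6 + 4·n + 7·m)·(2·m + 4 − 4·n)
= (−36 + 24·n + 42·m − 12·n + 8·n² + 14·m·n + 12·m − 8·m·n − 14·m²)·(2·m + 4 − 4·n)    [distributive law]
= (−36 + 12·n + 54·m + 8·n² + 6·m·n − 14·m²)·(2·m + 4 − 4·n)    [combine like terms]
= −72·m − 144 + 144·n + 24·m·n + 48·n − 48·n² + 108·m² + 216·m − 216·m·n + 16·m·n² + 32·n² − 32·n³ + 12·m²·n + 24·m·n − 24·m·n² − 28·m³ − 56·m² + 56·m²·n    [distributive law]
= 144·m − 144 + 192·n − 168·m·n − 16·n² + 52·m² − 8·m·n² − 32·n³ + 68·m²·n − 28·m³    [combine like terms]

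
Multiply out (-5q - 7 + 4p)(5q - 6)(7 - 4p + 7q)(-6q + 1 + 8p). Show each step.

(-5q - 7 + 4p)(5q - 6)(7 - 4p + 7q)(-6q + 1 + 8p)
= (-25q^2 + 30q - 35q + 42 + 20pq - 24p)(7 - 4p + 7q)(-6q + 1 + 8p)    [distributive law]
= (-25q^2 - 5q + 42 + 20pq - 24p)(7 - 4p + 7q)(-6q + 1 + 8p)    [combine like terms]
= (-175q^2 + 100pq^2 - 175q^3 - 35q + 20pq - 35q^2 + 294 - 168p + 294q + 140pq - 80p^2q + 140pq^2 - 168p + 96p^2 - 168pq)(-6q + 1 + 8p)    [distributive law]
= (-210q^2 + 240pq^2 - 175q^3 + 259q - 8pq + 294 - 336p - 80p^2q + 96p^2)(-6q + 1 + 8p)    [combine like terms]
= 1260q^3 - 210q^2 - 1680pq^2 - 1440pq^3 + 240pq^2 + 1920p^2q^2 + 1050q^4 - 175q^3 - 1400pq^3 - 1554q^2 + 259q + 2072pq + 48pq^2 - 8pq - 64p^2q - 1764q + 294 + 2352p + 2016pq - 336p - 2688p^2 + 480p^2q^2 - 80p^2q - 640p^3q - 576p^2q + 96p^2 + 768p^3    [distributive law]
= 1085q^3 - 1764q^2 - 1392pq^2 - 2840pq^3 + 2400p^2q^2 + 1050q^4 - 1505q + 4080pq - 720p^2q + 294 + 2016p - 2592p^2 - 640p^3q + 768p^3    [combine like terms]

1085q^3 - 1764q^2 - 1392pq^2 - 2840pq^3 + 2400p^2q^2 + 1050q^4 - 1505q + 4080pq - 720p^2q + 294 + 2016p - 2592p^2 - 640p^3q + 768p^3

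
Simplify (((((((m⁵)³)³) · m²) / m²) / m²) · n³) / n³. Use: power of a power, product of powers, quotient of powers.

m⁴³

(((((((m⁵)³)³) · m²) / m²) / m²) · n³) / n³
= ((((((m⁵)⁹) · m²) / m²) / m²) · n³) / n³    [power of a power]
= ((((m⁴⁵ · m²) / m²) / m²) · n³) / n³    [power of a power]
= (((m⁴⁷ / m²) / m²) · n³) / n³    [product of powers]
= ((m⁴⁵ / m²) · n³) / n³    [quotient of powers]
= (m⁴³ · n³) / n³    [quotient of powers]
= m⁴³    [quotient of powers]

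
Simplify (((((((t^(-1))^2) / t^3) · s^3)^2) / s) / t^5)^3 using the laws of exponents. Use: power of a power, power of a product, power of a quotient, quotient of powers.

(((((((t^(-1))^2) / t^3) · s^3)^2) / s) / t^5)^3
= (((((((t^(-1))^2) / t^3) · s^3)^2) / s)^3) / ((t^5)^3)    [power of a quotient]
= (((((((t^(-1))^2) / t^3) · s^3)^2)^3) / (s^3)) / ((t^5)^3)    [power of a quotient]
= ((((((t^(-1))^2) / t^3) · s^3)^6) / (s^3)) / ((t^5)^3)    [power of a power]
= ((((((t^(-1))^2) / t^3)^6) · ((s^3)^6)) / (s^3)) / ((t^5)^3)    [power of a product]
= ((((((t^(-1))^2)^6) / ((t^3)^6)) · ((s^3)^6)) / (s^3)) / ((t^5)^3)    [power of a quotient]
= (((((t^(-1))^12) / ((t^3)^6)) · ((s^3)^6)) / (s^3)) / ((t^5)^3)    [power of a power]
= (((t^(-12) / ((t^3)^6)) · ((s^3)^6)) / (s^3)) / ((t^5)^3)    [power of a power]
= (((t^(-12) / t^18) · ((s^3)^6)) / (s^3)) / ((t^5)^3)    [power of a power]
= ((t^(-30) · ((s^3)^6)) / (s^3)) / ((t^5)^3)    [quotient of powers]
= ((t^(-30) · s^18) / (s^3)) / ((t^5)^3)    [power of a power]
= ((t^(-30) · s^18) / s^3) / t^15    [power of a power]
= s^15·t^(-45)    [quotient of powers]

s^15·t^(-45)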